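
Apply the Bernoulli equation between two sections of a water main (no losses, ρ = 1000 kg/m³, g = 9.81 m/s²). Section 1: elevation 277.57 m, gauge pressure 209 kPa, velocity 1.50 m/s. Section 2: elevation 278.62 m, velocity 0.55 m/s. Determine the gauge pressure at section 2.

P₂ ≈ 200 kPa

Pressure head at 1: ψ₁ = P₁/(ρg) = 209×1000 / (1000 × 9.81) = 21.30 m.
Velocity heads: v₁²/2g = 1.50²/19.62 = 0.115 m; v₂²/2g = 0.55²/19.62 = 0.015 m.
Total head H = z₁ + ψ₁ + v₁²/2g = 277.57 + 21.30 + 0.115 = 298.99 m.
ψ₂ = H − z₂ − v₂²/2g = 298.99 − 278.62 − 0.015 = 20.36 m.
P₂ = ρgψ₂ = 1000 × 9.81 × 20.36 ≈ 200 kPa.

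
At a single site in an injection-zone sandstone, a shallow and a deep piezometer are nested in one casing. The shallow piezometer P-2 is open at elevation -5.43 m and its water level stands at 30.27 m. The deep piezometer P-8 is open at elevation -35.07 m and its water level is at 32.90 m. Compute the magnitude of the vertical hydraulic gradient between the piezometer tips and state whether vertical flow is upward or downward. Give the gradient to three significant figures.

Total head at P-2: h = 30.27 m (water level in the standpipe).
Total head at P-8: h = 32.90 m.
Δh = h(P-2) − h(P-8) = 30.27 − 32.90 = -2.63 m.
Vertical separation Δz = -5.43 − (-35.07) = 29.64 m.
|i_v| = |Δh| / Δz = 2.63 / 29.64 = 0.0887.
Head is higher in the deep piezometer, so vertical flow is upward (discharge condition).

|i_v| ≈ 0.0887; vertical flow is upward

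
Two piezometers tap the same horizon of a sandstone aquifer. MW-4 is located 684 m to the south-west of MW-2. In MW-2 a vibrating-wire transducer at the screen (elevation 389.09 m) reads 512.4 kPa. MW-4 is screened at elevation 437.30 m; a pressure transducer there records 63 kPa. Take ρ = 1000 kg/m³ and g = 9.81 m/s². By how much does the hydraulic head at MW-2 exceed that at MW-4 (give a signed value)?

Pressure head at MW-2: ψ = P/(ρg) = 512.4×1000 / (1000 × 9.81) = 52.23 m.
Total head at MW-2: h = z + ψ = 389.09 + 52.23 = 441.32 m.
Pressure head at MW-4: ψ = P/(ρg) = 63×1000 / (1000 × 9.81) = 6.42 m.
Total head at MW-4: h = z + ψ = 437.30 + 6.42 = 443.72 m.
Head difference: h(MW-2) − h(MW-4) = 441.32 − 443.72 = -2.40 m.

Δh ≈ -2.40 m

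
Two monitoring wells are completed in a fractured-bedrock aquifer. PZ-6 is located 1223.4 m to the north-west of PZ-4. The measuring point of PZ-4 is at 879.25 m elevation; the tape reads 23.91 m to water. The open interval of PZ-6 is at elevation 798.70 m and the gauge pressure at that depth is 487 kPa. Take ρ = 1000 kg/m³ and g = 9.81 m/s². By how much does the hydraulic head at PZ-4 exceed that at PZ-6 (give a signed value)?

Total head at PZ-4: h = 879.25 − 23.91 = 855.34 m.
Pressure head at PZ-6: ψ = P/(ρg) = 487×1000 / (1000 × 9.81) = 49.64 m.
Total head at PZ-6: h = z + ψ = 798.70 + 49.64 = 848.34 m.
Head difference: h(PZ-4) − h(PZ-6) = 855.34 − 848.34 = 7.00 m.

Δh ≈ 7.00 m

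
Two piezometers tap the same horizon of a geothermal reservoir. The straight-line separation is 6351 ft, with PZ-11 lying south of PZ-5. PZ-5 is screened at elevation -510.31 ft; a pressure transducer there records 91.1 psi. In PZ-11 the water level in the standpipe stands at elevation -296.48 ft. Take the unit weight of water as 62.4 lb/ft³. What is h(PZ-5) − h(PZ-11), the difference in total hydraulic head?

Δh ≈ -3.60 ft

Pressure head at PZ-5: ψ = 144·P/γ = 144 × 91.1 / 62.4 = 210.23 ft.
Total head at PZ-5: h = z + ψ = -510.31 + 210.23 = -300.08 ft.
Total head at PZ-11: h = -296.48 ft (water level in the piezometer is the total head).
Head difference: h(PZ-5) − h(PZ-11) = -300.08 − (-296.48) = -3.60 ft.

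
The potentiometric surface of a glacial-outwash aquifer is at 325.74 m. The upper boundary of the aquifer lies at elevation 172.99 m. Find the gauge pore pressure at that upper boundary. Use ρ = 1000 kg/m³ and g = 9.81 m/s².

P ≈ 1500 kPa

Pressure head at the aquifer top: ψ = h − z = 325.74 − 172.99 = 152.75 m.
P = ρgψ = 1000 × 9.81 × 152.75 = 1498478 Pa ≈ 1500 kPa.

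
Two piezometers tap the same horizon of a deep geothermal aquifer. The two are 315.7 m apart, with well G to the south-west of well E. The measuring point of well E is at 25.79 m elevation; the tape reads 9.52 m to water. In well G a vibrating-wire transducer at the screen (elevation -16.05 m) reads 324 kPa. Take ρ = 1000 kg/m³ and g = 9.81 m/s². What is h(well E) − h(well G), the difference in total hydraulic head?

Δh ≈ -0.71 m

Total head at well E: h = 25.79 − 9.52 = 16.27 m.
Pressure head at well G: ψ = P/(ρg) = 324×1000 / (1000 × 9.81) = 33.03 m.
Total head at well G: h = z + ψ = -16.05 + 33.03 = 16.98 m.
Head difference: h(well E) − h(well G) = 16.27 − 16.98 = -0.71 m.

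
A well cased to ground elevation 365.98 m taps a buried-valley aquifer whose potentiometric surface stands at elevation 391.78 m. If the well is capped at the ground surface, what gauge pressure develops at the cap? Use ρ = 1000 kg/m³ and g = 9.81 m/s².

Head above the cap: Δh = 391.78 − 365.98 = 25.80 m.
P = ρgΔh = 1000 × 9.81 × 25.80 = 253098 Pa ≈ 253 kPa.

P ≈ 253 kPa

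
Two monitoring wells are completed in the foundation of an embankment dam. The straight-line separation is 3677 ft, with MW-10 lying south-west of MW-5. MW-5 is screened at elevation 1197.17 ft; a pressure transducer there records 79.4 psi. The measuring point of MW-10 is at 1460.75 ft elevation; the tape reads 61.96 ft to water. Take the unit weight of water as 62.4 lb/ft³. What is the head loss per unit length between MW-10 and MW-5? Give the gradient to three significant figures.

i ≈ 0.00500 ft/ft

Pressure head at MW-5: ψ = 144·P/γ = 144 × 79.4 / 62.4 = 183.23 ft.
Total head at MW-5: h = z + ψ = 1197.17 + 183.23 = 1380.40 ft.
Total head at MW-10: h = 1460.75 − 61.96 = 1398.79 ft.
Head difference: h(MW-5) − h(MW-10) = 1380.40 − 1398.79 = -18.39 ft.
Hydraulic gradient: i = |Δh| / L = 18.39 / 3677 = 0.00500.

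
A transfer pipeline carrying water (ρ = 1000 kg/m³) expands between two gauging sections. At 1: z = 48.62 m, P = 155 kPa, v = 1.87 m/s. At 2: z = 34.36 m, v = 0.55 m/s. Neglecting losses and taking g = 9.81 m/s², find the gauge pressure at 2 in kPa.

P₂ ≈ 296 kPa

Pressure head at 1: ψ₁ = P₁/(ρg) = 155×1000 / (1000 × 9.81) = 15.80 m.
Velocity heads: v₁²/2g = 1.87²/19.62 = 0.178 m; v₂²/2g = 0.55²/19.62 = 0.015 m.
Total head H = z₁ + ψ₁ + v₁²/2g = 48.62 + 15.80 + 0.178 = 64.60 m.
ψ₂ = H − z₂ − v₂²/2g = 64.60 − 34.36 − 0.015 = 30.22 m.
P₂ = ρgψ₂ = 1000 × 9.81 × 30.22 ≈ 296 kPa.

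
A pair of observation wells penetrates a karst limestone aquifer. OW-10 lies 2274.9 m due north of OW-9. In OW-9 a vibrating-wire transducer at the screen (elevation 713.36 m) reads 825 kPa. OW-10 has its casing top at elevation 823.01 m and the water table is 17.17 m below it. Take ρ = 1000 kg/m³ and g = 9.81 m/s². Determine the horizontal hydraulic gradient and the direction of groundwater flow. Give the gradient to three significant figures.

Pressure head at OW-9: ψ = P/(ρg) = 825×1000 / (1000 × 9.81) = 84.10 m.
Total head at OW-9: h = z + ψ = 713.36 + 84.10 = 797.46 m.
Total head at OW-10: h = 823.01 − 17.17 = 805.84 m.
Head difference: h(OW-9) − h(OW-10) = 797.46 − 805.84 = -8.38 m.
Hydraulic gradient: i = |Δh| / L = 8.38 / 2274.9 = 0.00368.
Flow is from higher to lower head: from OW-10 toward OW-9, i.e. toward the south.

i ≈ 0.00368; groundwater flows toward the south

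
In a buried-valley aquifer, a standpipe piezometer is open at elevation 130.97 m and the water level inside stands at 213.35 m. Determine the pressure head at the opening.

ψ ≈ 82.38 m

Total head h = 213.35 m (the water-surface elevation in the piezometer).
Pressure head ψ = h − z = 213.35 − 130.97 = 82.38 m.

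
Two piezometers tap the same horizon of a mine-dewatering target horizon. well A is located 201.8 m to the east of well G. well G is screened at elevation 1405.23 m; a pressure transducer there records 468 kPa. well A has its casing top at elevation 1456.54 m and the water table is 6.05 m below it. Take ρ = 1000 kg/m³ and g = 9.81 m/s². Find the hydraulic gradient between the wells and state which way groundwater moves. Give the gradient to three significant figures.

Pressure head at well G: ψ = P/(ρg) = 468×1000 / (1000 × 9.81) = 47.71 m.
Total head at well G: h = z + ψ = 1405.23 + 47.71 = 1452.94 m.
Total head at well A: h = 1456.54 − 6.05 = 1450.49 m.
Head difference: h(well G) − h(well A) = 1452.94 − 1450.49 = 2.45 m.
Hydraulic gradient: i = |Δh| / L = 2.45 / 201.8 = 0.0121.
Flow is from higher to lower head: from well G toward well A, i.e. toward the east.

i ≈ 0.0121; groundwater flows toward the east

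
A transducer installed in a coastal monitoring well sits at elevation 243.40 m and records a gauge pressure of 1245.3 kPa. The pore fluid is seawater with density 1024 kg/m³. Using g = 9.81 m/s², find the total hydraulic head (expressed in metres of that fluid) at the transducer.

h ≈ 367.37 m

ψ = P/(ρg) = 1245.3×1000 / (1024 × 9.81) = 123.97 m.
h = z + ψ = 243.40 + 123.97 = 367.37 m.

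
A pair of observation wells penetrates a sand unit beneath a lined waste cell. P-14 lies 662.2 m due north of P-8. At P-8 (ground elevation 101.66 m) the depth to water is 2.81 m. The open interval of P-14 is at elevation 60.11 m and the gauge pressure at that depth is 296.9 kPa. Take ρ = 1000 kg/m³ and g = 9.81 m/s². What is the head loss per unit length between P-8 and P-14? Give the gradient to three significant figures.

Total head at P-8: h = 101.66 − 2.81 = 98.85 m.
Pressure head at P-14: ψ = P/(ρg) = 296.9×1000 / (1000 × 9.81) = 30.27 m.
Total head at P-14: h = z + ψ = 60.11 + 30.27 = 90.38 m.
Head difference: h(P-8) − h(P-14) = 98.85 − 90.38 = 8.47 m.
Hydraulic gradient: i = |Δh| / L = 8.47 / 662.2 = 0.0128.

i ≈ 0.0128 m/m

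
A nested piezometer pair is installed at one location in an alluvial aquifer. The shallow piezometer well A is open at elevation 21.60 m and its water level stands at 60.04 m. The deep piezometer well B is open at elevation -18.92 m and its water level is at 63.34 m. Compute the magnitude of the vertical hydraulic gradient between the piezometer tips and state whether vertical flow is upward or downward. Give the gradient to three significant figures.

Total head at well A: h = 60.04 m (water level in the standpipe).
Total head at well B: h = 63.34 m.
Δh = h(well A) − h(well B) = 60.04 − 63.34 = -3.30 m.
Vertical separation Δz = 21.60 − (-18.92) = 40.52 m.
|i_v| = |Δh| / Δz = 3.30 / 40.52 = 0.0814.
Head is higher in the deep piezometer, so vertical flow is upward (discharge condition).

|i_v| ≈ 0.0814; vertical flow is upward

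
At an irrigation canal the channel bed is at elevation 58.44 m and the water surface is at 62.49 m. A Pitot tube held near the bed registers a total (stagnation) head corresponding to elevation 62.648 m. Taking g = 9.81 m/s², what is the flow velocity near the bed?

v ≈ 1.76 m/s

Near the bed, under hydrostatic conditions, the piezometric head (z + ψ) equals the free-surface elevation, 62.49 m.
Velocity head = total − piezometric = 62.648 − 62.49 = 0.158 m.
v = √(2g·h_v) = √(2 × 9.81 × 0.158) = 1.76 m/s.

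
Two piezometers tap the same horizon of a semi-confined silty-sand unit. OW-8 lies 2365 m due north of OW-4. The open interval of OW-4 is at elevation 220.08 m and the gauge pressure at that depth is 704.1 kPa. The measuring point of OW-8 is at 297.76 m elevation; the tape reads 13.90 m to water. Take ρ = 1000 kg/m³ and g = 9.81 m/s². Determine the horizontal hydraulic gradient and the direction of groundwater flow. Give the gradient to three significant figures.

i ≈ 0.00338; groundwater flows toward the north

Pressure head at OW-4: ψ = P/(ρg) = 704.1×1000 / (1000 × 9.81) = 71.77 m.
Total head at OW-4: h = z + ψ = 220.08 + 71.77 = 291.85 m.
Total head at OW-8: h = 297.76 − 13.90 = 283.86 m.
Head difference: h(OW-4) − h(OW-8) = 291.85 − 283.86 = 7.99 m.
Hydraulic gradient: i = |Δh| / L = 7.99 / 2365 = 0.00338.
Flow is from higher to lower head: from OW-4 toward OW-8, i.e. toward the north.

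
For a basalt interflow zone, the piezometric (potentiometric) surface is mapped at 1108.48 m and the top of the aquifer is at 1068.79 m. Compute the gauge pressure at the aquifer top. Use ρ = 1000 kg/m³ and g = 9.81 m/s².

P ≈ 389 kPa

Pressure head at the aquifer top: ψ = h − z = 1108.48 − 1068.79 = 39.69 m.
P = ρgψ = 1000 × 9.81 × 39.69 = 389359 Pa ≈ 389 kPa.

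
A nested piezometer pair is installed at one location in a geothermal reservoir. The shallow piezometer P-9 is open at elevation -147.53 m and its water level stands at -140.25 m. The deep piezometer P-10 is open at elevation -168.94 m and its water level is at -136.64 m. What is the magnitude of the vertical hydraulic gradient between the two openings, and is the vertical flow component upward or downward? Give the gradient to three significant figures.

|i_v| ≈ 0.169; vertical flow is upward

Total head at P-9: h = -140.25 m (water level in the standpipe).
Total head at P-10: h = -136.64 m.
Δh = h(P-9) − h(P-10) = -140.25 − (-136.64) = -3.61 m.
Vertical separation Δz = -147.53 − (-168.94) = 21.41 m.
|i_v| = |Δh| / Δz = 3.61 / 21.41 = 0.169.
Head is higher in the deep piezometer, so vertical flow is upward (discharge condition).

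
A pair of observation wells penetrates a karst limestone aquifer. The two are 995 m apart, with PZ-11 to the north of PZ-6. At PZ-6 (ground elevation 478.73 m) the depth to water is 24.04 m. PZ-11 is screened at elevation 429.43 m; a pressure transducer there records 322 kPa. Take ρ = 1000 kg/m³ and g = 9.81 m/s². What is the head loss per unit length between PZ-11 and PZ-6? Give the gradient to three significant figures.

Total head at PZ-6: h = 478.73 − 24.04 = 454.69 m.
Pressure head at PZ-11: ψ = P/(ρg) = 322×1000 / (1000 × 9.81) = 32.82 m.
Total head at PZ-11: h = z + ψ = 429.43 + 32.82 = 462.25 m.
Head difference: h(PZ-6) − h(PZ-11) = 454.69 − 462.25 = -7.56 m.
Hydraulic gradient: i = |Δh| / L = 7.56 / 995 = 0.00760.

i ≈ 0.00760 m/m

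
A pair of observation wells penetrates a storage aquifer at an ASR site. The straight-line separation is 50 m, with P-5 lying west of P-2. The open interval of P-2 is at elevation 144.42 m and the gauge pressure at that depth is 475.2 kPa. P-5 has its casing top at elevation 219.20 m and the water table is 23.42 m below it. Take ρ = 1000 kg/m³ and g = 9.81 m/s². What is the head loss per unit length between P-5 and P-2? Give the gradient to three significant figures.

Pressure head at P-2: ψ = P/(ρg) = 475.2×1000 / (1000 × 9.81) = 48.44 m.
Total head at P-2: h = z + ψ = 144.42 + 48.44 = 192.86 m.
Total head at P-5: h = 219.20 − 23.42 = 195.78 m.
Head difference: h(P-2) − h(P-5) = 192.86 − 195.78 = -2.92 m.
Hydraulic gradient: i = |Δh| / L = 2.92 / 50 = 0.0584.

i ≈ 0.0584 m/m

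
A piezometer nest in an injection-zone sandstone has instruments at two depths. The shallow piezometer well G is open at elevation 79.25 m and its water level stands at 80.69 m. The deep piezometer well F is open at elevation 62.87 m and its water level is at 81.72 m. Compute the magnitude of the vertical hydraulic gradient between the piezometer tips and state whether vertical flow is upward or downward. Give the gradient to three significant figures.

Total head at well G: h = 80.69 m (water level in the standpipe).
Total head at well F: h = 81.72 m.
Δh = h(well G) − h(well F) = 80.69 − 81.72 = -1.03 m.
Vertical separation Δz = 79.25 − 62.87 = 16.38 m.
|i_v| = |Δh| / Δz = 1.03 / 16.38 = 0.0629.
Head is higher in the deep piezometer, so vertical flow is upward (discharge condition).

|i_v| ≈ 0.0629; vertical flow is upward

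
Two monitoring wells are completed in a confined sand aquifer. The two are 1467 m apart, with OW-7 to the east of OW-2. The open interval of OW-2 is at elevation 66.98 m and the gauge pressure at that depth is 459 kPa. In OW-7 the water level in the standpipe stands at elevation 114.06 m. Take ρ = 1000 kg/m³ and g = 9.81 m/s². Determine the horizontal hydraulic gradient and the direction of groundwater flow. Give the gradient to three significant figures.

Pressure head at OW-2: ψ = P/(ρg) = 459×1000 / (1000 × 9.81) = 46.79 m.
Total head at OW-2: h = z + ψ = 66.98 + 46.79 = 113.77 m.
Total head at OW-7: h = 114.06 m (water level in the piezometer is the total head).
Head difference: h(OW-2) − h(OW-7) = 113.77 − 114.06 = -0.29 m.
Hydraulic gradient: i = |Δh| / L = 0.29 / 1467 = 0.000198.
Flow is from higher to lower head: from OW-7 toward OW-2, i.e. toward the west.

i ≈ 0.000198; groundwater flows toward the west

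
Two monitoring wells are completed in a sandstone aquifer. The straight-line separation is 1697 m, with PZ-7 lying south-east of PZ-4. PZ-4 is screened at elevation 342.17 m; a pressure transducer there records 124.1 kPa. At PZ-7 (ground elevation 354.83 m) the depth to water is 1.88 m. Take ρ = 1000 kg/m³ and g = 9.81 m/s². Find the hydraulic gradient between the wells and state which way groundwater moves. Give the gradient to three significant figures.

Pressure head at PZ-4: ψ = P/(ρg) = 124.1×1000 / (1000 × 9.81) = 12.65 m.
Total head at PZ-4: h = z + ψ = 342.17 + 12.65 = 354.82 m.
Total head at PZ-7: h = 354.83 − 1.88 = 352.95 m.
Head difference: h(PZ-4) − h(PZ-7) = 354.82 − 352.95 = 1.87 m.
Hydraulic gradient: i = |Δh| / L = 1.87 / 1697 = 0.00110.
Flow is from higher to lower head: from PZ-4 toward PZ-7, i.e. toward the south-east.

i ≈ 0.00110; groundwater flows toward the south-east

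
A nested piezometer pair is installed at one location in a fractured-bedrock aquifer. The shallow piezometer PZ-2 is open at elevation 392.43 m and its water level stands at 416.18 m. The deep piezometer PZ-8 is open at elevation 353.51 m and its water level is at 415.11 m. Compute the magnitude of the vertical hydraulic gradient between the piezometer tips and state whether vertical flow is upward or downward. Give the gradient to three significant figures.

Total head at PZ-2: h = 416.18 m (water level in the standpipe).
Total head at PZ-8: h = 415.11 m.
Δh = h(PZ-2) − h(PZ-8) = 416.18 − 415.11 = 1.07 m.
Vertical separation Δz = 392.43 − 353.51 = 38.92 m.
|i_v| = |Δh| / Δz = 1.07 / 38.92 = 0.0275.
Head is higher in the shallow piezometer, so vertical flow is downward (recharge condition).

|i_v| ≈ 0.0275; vertical flow is downward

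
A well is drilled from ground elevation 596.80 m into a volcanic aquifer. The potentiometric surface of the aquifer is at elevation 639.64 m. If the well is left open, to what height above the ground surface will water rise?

Water rises to the potentiometric surface, so the rise above ground = 639.64 − 596.80 = 42.84 m.

≈ 42.84 m above ground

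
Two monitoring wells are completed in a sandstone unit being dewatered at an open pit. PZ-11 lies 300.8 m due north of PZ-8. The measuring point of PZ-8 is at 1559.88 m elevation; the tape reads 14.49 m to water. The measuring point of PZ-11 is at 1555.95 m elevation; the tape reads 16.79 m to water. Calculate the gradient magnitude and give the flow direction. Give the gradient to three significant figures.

i ≈ 0.0207; groundwater flows toward the north

Total head at PZ-8: h = 1559.88 − 14.49 = 1545.39 m.
Total head at PZ-11: h = 1555.95 − 16.79 = 1539.16 m.
Head difference: h(PZ-8) − h(PZ-11) = 1545.39 − 1539.16 = 6.23 m.
Hydraulic gradient: i = |Δh| / L = 6.23 / 300.8 = 0.0207.
Flow is from higher to lower head: from PZ-8 toward PZ-11, i.e. toward the north.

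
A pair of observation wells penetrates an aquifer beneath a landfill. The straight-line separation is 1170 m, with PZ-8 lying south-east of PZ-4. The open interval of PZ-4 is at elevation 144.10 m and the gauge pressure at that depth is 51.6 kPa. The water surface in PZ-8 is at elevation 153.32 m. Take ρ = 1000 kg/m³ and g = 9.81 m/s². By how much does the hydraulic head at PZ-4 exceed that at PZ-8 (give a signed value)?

Δh ≈ -3.96 m

Pressure head at PZ-4: ψ = P/(ρg) = 51.6×1000 / (1000 × 9.81) = 5.26 m.
Total head at PZ-4: h = z + ψ = 144.10 + 5.26 = 149.36 m.
Total head at PZ-8: h = 153.32 m (water level in the piezometer is the total head).
Head difference: h(PZ-4) − h(PZ-8) = 149.36 − 153.32 = -3.96 m.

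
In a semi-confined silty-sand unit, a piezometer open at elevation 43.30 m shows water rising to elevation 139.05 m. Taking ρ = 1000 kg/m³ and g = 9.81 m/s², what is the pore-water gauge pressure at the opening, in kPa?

P ≈ 939 kPa

Pressure head ψ = h − z = 139.05 − 43.30 = 95.75 m.
P = ρgψ = 1000 × 9.81 × 95.75 = 939308 Pa ≈ 939 kPa.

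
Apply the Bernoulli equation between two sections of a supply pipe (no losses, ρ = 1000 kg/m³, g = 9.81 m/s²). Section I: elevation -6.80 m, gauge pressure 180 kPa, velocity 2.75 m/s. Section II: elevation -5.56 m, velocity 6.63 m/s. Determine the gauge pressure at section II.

P₂ ≈ 150 kPa

Pressure head at I: ψ₁ = P₁/(ρg) = 180×1000 / (1000 × 9.81) = 18.35 m.
Velocity heads: v₁²/2g = 2.75²/19.62 = 0.385 m; v₂²/2g = 6.63²/19.62 = 2.240 m.
Total head H = z₁ + ψ₁ + v₁²/2g = -6.80 + 18.35 + 0.385 = 11.94 m.
ψ₂ = H − z₂ − v₂²/2g = 11.94 − (-5.56) − 2.240 = 15.26 m.
P₂ = ρgψ₂ = 1000 × 9.81 × 15.26 ≈ 150 kPa.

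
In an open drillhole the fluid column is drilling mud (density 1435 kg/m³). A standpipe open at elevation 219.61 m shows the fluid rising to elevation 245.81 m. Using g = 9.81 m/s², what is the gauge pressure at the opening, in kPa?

P ≈ 369 kPa

Pressure head ψ = h − z = 245.81 − 219.61 = 26.20 m.
P = ρgψ = 1435 × 9.81 × 26.20 = 368827 Pa ≈ 369 kPa.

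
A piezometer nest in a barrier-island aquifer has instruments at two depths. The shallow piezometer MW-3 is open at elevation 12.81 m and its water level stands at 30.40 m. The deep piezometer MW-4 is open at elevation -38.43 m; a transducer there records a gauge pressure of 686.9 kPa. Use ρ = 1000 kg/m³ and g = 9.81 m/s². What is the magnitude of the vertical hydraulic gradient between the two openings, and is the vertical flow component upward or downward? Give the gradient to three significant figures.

Total head at MW-3: h = 30.40 m (water level in the standpipe).
Pressure head at MW-4: ψ = P/(ρg) = 686.9×1000 / (1000 × 9.81) = 70.02 m.
Total head at MW-4: h = z + ψ = -38.43 + 70.02 = 31.59 m.
Δh = h(MW-3) − h(MW-4) = 30.40 − 31.59 = -1.19 m.
Vertical separation Δz = 12.81 − (-38.43) = 51.24 m.
|i_v| = |Δh| / Δz = 1.19 / 51.24 = 0.0232.
Head is higher in the deep piezometer, so vertical flow is upward (discharge condition).

|i_v| ≈ 0.0232; vertical flow is upward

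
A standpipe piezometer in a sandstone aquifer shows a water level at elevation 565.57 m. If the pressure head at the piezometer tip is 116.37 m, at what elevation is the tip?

z ≈ 449.20 m

z = h − ψ = 565.57 − 116.37 = 449.20 m.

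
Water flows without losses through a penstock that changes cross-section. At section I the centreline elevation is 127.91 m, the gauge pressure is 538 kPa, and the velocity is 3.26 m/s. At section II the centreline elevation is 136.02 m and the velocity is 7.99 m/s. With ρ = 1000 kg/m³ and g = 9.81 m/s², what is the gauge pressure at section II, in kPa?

P₂ ≈ 432 kPa

Pressure head at I: ψ₁ = P₁/(ρg) = 538×1000 / (1000 × 9.81) = 54.84 m.
Velocity heads: v₁²/2g = 3.26²/19.62 = 0.542 m; v₂²/2g = 7.99²/19.62 = 3.254 m.
Total head H = z₁ + ψ₁ + v₁²/2g = 127.91 + 54.84 + 0.542 = 183.29 m.
ψ₂ = H − z₂ − v₂²/2g = 183.29 − 136.02 − 3.254 = 44.02 m.
P₂ = ρgψ₂ = 1000 × 9.81 × 44.02 ≈ 432 kPa.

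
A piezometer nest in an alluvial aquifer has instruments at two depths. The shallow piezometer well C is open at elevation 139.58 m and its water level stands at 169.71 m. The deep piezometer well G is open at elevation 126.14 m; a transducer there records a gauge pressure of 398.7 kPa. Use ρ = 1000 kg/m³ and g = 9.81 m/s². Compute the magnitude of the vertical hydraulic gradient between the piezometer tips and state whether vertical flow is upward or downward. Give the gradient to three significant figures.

Total head at well C: h = 169.71 m (water level in the standpipe).
Pressure head at well G: ψ = P/(ρg) = 398.7×1000 / (1000 × 9.81) = 40.64 m.
Total head at well G: h = z + ψ = 126.14 + 40.64 = 166.78 m.
Δh = h(well C) − h(well G) = 169.71 − 166.78 = 2.93 m.
Vertical separation Δz = 139.58 − 126.14 = 13.44 m.
|i_v| = |Δh| / Δz = 2.93 / 13.44 = 0.218.
Head is higher in the shallow piezometer, so vertical flow is downward (recharge condition).

|i_v| ≈ 0.218; vertical flow is downward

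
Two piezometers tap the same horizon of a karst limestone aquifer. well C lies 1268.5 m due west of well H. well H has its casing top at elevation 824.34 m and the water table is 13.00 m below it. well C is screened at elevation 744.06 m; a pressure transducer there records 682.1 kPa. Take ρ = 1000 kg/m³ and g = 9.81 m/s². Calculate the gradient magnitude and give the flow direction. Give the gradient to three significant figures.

Total head at well H: h = 824.34 − 13.00 = 811.34 m.
Pressure head at well C: ψ = P/(ρg) = 682.1×1000 / (1000 × 9.81) = 69.53 m.
Total head at well C: h = z + ψ = 744.06 + 69.53 = 813.59 m.
Head difference: h(well H) − h(well C) = 811.34 − 813.59 = -2.25 m.
Hydraulic gradient: i = |Δh| / L = 2.25 / 1268.5 = 0.00177.
Flow is from higher to lower head: from well C toward well H, i.e. toward the east.

i ≈ 0.00177; groundwater flows toward the east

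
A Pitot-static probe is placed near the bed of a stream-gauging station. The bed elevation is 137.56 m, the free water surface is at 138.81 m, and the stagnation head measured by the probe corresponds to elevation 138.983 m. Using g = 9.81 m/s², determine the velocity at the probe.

v ≈ 1.84 m/s

Near the bed, under hydrostatic conditions, the piezometric head (z + ψ) equals the free-surface elevation, 138.81 m.
Velocity head = total − piezometric = 138.983 − 138.81 = 0.173 m.
v = √(2g·h_v) = √(2 × 9.81 × 0.173) = 1.84 m/s.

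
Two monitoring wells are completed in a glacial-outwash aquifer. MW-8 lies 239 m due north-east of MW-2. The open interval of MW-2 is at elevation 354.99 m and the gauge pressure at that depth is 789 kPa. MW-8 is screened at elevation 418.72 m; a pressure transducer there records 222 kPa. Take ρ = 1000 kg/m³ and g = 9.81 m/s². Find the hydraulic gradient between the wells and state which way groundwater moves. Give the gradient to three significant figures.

Pressure head at MW-2: ψ = P/(ρg) = 789×1000 / (1000 × 9.81) = 80.43 m.
Total head at MW-2: h = z + ψ = 354.99 + 80.43 = 435.42 m.
Pressure head at MW-8: ψ = P/(ρg) = 222×1000 / (1000 × 9.81) = 22.63 m.
Total head at MW-8: h = z + ψ = 418.72 + 22.63 = 441.35 m.
Head difference: h(MW-2) − h(MW-8) = 435.42 − 441.35 = -5.93 m.
Hydraulic gradient: i = |Δh| / L = 5.93 / 239 = 0.0248.
Flow is from higher to lower head: from MW-8 toward MW-2, i.e. toward the south-west.

i ≈ 0.0248; groundwater flows toward the south-west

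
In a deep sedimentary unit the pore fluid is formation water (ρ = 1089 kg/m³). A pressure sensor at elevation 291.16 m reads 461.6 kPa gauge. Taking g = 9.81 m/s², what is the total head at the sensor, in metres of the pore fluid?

ψ = P/(ρg) = 461.6×1000 / (1089 × 9.81) = 43.21 m.
h = z + ψ = 291.16 + 43.21 = 334.37 m.

h ≈ 334.37 m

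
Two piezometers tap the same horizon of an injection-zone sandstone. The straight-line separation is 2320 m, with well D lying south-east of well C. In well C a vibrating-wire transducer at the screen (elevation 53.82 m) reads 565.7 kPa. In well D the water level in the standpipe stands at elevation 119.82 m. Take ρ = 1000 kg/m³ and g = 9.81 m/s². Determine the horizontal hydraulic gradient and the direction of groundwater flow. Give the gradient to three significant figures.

i ≈ 0.00359; groundwater flows toward the north-west

Pressure head at well C: ψ = P/(ρg) = 565.7×1000 / (1000 × 9.81) = 57.67 m.
Total head at well C: h = z + ψ = 53.82 + 57.67 = 111.49 m.
Total head at well D: h = 119.82 m (water level in the piezometer is the total head).
Head difference: h(well C) − h(well D) = 111.49 − 119.82 = -8.33 m.
Hydraulic gradient: i = |Δh| / L = 8.33 / 2320 = 0.00359.
Flow is from higher to lower head: from well D toward well C, i.e. toward the north-west.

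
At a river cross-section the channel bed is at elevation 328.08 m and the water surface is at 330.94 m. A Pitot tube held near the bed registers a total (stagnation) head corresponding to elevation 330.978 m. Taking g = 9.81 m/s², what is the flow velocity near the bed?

v ≈ 0.863 m/s

Near the bed, under hydrostatic conditions, the piezometric head (z + ψ) equals the free-surface elevation, 330.94 m.
Velocity head = total − piezometric = 330.978 − 330.94 = 0.038 m.
v = √(2g·h_v) = √(2 × 9.81 × 0.038) = 0.863 m/s.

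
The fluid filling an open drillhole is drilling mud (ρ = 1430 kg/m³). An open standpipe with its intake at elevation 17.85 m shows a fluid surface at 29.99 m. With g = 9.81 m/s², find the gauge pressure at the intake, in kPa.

P ≈ 170 kPa

Pressure head ψ = h − z = 29.99 − 17.85 = 12.14 m.
P = ρgψ = 1430 × 9.81 × 12.14 = 170304 Pa ≈ 170 kPa.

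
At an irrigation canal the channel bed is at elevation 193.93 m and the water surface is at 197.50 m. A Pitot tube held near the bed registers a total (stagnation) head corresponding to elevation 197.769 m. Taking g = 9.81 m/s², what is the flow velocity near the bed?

v ≈ 2.30 m/s

Near the bed, under hydrostatic conditions, the piezometric head (z + ψ) equals the free-surface elevation, 197.50 m.
Velocity head = total − piezometric = 197.769 − 197.50 = 0.269 m.
v = √(2g·h_v) = √(2 × 9.81 × 0.269) = 2.30 m/s.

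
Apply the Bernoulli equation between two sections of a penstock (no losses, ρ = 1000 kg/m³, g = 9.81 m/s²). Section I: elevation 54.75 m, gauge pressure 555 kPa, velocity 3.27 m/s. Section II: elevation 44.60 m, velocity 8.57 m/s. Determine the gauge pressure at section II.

P₂ ≈ 623 kPa

Pressure head at I: ψ₁ = P₁/(ρg) = 555×1000 / (1000 × 9.81) = 56.57 m.
Velocity heads: v₁²/2g = 3.27²/19.62 = 0.545 m; v₂²/2g = 8.57²/19.62 = 3.743 m.
Total head H = z₁ + ψ₁ + v₁²/2g = 54.75 + 56.57 + 0.545 = 111.86 m.
ψ₂ = H − z₂ − v₂²/2g = 111.86 − 44.60 − 3.743 = 63.52 m.
P₂ = ρgψ₂ = 1000 × 9.81 × 63.52 ≈ 623 kPa.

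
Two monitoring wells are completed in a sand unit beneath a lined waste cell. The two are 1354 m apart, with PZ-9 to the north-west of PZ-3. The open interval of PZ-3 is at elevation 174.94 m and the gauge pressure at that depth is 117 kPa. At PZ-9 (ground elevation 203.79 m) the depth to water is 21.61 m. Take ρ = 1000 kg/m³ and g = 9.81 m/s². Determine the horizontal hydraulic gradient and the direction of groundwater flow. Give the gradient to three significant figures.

Pressure head at PZ-3: ψ = P/(ρg) = 117×1000 / (1000 × 9.81) = 11.93 m.
Total head at PZ-3: h = z + ψ = 174.94 + 11.93 = 186.87 m.
Total head at PZ-9: h = 203.79 − 21.61 = 182.18 m.
Head difference: h(PZ-3) − h(PZ-9) = 186.87 − 182.18 = 4.69 m.
Hydraulic gradient: i = |Δh| / L = 4.69 / 1354 = 0.00346.
Flow is from higher to lower head: from PZ-3 toward PZ-9, i.e. toward the north-west.

i ≈ 0.00346; groundwater flows toward the north-west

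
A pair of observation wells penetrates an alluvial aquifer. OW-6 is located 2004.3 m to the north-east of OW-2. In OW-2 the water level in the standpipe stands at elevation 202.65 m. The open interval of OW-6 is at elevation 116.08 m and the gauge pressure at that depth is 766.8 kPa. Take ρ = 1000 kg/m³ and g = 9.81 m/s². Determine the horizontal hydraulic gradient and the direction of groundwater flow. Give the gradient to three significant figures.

i ≈ 0.00419; groundwater flows toward the north-east

Total head at OW-2: h = 202.65 m (water level in the piezometer is the total head).
Pressure head at OW-6: ψ = P/(ρg) = 766.8×1000 / (1000 × 9.81) = 78.17 m.
Total head at OW-6: h = z + ψ = 116.08 + 78.17 = 194.25 m.
Head difference: h(OW-2) − h(OW-6) = 202.65 − 194.25 = 8.40 m.
Hydraulic gradient: i = |Δh| / L = 8.40 / 2004.3 = 0.00419.
Flow is from higher to lower head: from OW-2 toward OW-6, i.e. toward the north-east.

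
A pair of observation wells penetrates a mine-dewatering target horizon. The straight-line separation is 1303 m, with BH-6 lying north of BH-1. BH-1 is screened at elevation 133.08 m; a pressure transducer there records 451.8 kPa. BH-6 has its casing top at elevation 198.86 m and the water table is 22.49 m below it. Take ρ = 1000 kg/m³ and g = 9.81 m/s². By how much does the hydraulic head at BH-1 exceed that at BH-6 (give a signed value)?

Δh ≈ 2.77 m

Pressure head at BH-1: ψ = P/(ρg) = 451.8×1000 / (1000 × 9.81) = 46.06 m.
Total head at BH-1: h = z + ψ = 133.08 + 46.06 = 179.14 m.
Total head at BH-6: h = 198.86 − 22.49 = 176.37 m.
Head difference: h(BH-1) − h(BH-6) = 179.14 − 176.37 = 2.77 m.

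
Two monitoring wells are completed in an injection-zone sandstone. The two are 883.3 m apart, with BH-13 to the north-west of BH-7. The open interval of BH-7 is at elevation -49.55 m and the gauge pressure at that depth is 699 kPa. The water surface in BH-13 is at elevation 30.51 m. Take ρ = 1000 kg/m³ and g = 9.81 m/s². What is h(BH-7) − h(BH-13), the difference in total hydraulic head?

Pressure head at BH-7: ψ = P/(ρg) = 699×1000 / (1000 × 9.81) = 71.25 m.
Total head at BH-7: h = z + ψ = -49.55 + 71.25 = 21.70 m.
Total head at BH-13: h = 30.51 m (water level in the piezometer is the total head).
Head difference: h(BH-7) − h(BH-13) = 21.70 − 30.51 = -8.81 m.

Δh ≈ -8.81 m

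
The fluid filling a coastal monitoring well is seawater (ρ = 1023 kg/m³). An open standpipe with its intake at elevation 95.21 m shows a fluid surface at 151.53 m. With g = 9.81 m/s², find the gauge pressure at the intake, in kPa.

P ≈ 565 kPa

Pressure head ψ = h − z = 151.53 − 95.21 = 56.32 m.
P = ρgψ = 1023 × 9.81 × 56.32 = 565207 Pa ≈ 565 kPa.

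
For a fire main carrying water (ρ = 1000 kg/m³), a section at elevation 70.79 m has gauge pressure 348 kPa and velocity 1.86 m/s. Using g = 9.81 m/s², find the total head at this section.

Pressure head ψ = P/(ρg) = 348×1000 / (1000 × 9.81) = 35.47 m.
Velocity head = v²/(2g) = 1.86² / (2 × 9.81) = 0.176 m.
h = z + ψ + v²/(2g) = 70.79 + 35.47 + 0.176 = 106.44 m.

h ≈ 106.44 m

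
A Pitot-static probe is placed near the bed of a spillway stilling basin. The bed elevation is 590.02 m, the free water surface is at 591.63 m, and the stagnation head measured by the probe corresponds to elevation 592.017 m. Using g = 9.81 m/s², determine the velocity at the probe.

v ≈ 2.76 m/s

Near the bed, under hydrostatic conditions, the piezometric head (z + ψ) equals the free-surface elevation, 591.63 m.
Velocity head = total − piezometric = 592.017 − 591.63 = 0.387 m.
v = √(2g·h_v) = √(2 × 9.81 × 0.387) = 2.76 m/s.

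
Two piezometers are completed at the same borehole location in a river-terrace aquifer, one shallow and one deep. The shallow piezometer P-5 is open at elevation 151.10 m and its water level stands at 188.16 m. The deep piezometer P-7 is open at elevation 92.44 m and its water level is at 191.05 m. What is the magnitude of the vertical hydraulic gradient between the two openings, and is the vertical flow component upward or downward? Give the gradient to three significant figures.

|i_v| ≈ 0.0493; vertical flow is upward

Total head at P-5: h = 188.16 m (water level in the standpipe).
Total head at P-7: h = 191.05 m.
Δh = h(P-5) − h(P-7) = 188.16 − 191.05 = -2.89 m.
Vertical separation Δz = 151.10 − 92.44 = 58.66 m.
|i_v| = |Δh| / Δz = 2.89 / 58.66 = 0.0493.
Head is higher in the deep piezometer, so vertical flow is upward (discharge condition).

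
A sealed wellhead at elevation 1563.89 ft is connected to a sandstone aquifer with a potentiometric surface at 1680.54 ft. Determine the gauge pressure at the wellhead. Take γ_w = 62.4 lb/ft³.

Head above the cap: Δh = 1680.54 − 1563.89 = 116.65 ft.
P = γΔh/144 = 62.4 × 116.65 / 144 = 50.5 psi.

P ≈ 50.5 psi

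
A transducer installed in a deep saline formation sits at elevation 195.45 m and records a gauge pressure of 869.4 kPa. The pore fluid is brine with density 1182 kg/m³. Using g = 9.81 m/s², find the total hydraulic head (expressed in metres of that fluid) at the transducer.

h ≈ 270.43 m

ψ = P/(ρg) = 869.4×1000 / (1182 × 9.81) = 74.98 m.
h = z + ψ = 195.45 + 74.98 = 270.43 m.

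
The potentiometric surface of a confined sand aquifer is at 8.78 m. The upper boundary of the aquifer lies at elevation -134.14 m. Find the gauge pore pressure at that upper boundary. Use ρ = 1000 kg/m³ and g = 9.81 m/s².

Pressure head at the aquifer top: ψ = h − z = 8.78 − (-134.14) = 142.92 m.
P = ρgψ = 1000 × 9.81 × 142.92 = 1402045 Pa ≈ 1400 kPa.

P ≈ 1400 kPa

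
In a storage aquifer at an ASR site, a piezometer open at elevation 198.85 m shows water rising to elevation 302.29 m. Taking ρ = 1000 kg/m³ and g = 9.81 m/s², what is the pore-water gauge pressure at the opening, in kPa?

Pressure head ψ = h − z = 302.29 − 198.85 = 103.44 m.
P = ρgψ = 1000 × 9.81 × 103.44 = 1014746 Pa ≈ 1010 kPa.

P ≈ 1010 kPa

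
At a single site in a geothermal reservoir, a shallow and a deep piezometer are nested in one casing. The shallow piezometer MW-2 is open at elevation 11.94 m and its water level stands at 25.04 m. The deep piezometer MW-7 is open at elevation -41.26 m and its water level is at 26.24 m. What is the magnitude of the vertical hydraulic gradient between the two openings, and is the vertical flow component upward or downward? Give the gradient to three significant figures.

|i_v| ≈ 0.0226; vertical flow is upward

Total head at MW-2: h = 25.04 m (water level in the standpipe).
Total head at MW-7: h = 26.24 m.
Δh = h(MW-2) − h(MW-7) = 25.04 − 26.24 = -1.20 m.
Vertical separation Δz = 11.94 − (-41.26) = 53.20 m.
|i_v| = |Δh| / Δz = 1.20 / 53.20 = 0.0226.
Head is higher in the deep piezometer, so vertical flow is upward (discharge condition).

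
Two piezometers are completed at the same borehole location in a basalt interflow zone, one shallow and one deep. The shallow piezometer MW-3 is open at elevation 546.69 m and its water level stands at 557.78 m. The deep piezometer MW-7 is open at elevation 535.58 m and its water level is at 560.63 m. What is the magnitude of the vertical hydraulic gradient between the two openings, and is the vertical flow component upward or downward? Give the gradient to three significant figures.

|i_v| ≈ 0.257; vertical flow is upward

Total head at MW-3: h = 557.78 m (water level in the standpipe).
Total head at MW-7: h = 560.63 m.
Δh = h(MW-3) − h(MW-7) = 557.78 − 560.63 = -2.85 m.
Vertical separation Δz = 546.69 − 535.58 = 11.11 m.
|i_v| = |Δh| / Δz = 2.85 / 11.11 = 0.257.
Head is higher in the deep piezometer, so vertical flow is upward (discharge condition).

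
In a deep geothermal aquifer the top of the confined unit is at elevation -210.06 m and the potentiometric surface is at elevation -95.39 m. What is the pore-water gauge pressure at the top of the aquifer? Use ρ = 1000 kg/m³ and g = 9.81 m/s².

Pressure head at the aquifer top: ψ = h − z = -95.39 − (-210.06) = 114.67 m.
P = ρgψ = 1000 × 9.81 × 114.67 = 1124913 Pa ≈ 1120 kPa.

P ≈ 1120 kPa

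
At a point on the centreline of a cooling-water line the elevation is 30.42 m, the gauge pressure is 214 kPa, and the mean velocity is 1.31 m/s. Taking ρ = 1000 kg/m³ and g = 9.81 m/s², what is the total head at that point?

h ≈ 52.32 m

Pressure head ψ = P/(ρg) = 214×1000 / (1000 × 9.81) = 21.81 m.
Velocity head = v²/(2g) = 1.31² / (2 × 9.81) = 0.087 m.
h = z + ψ + v²/(2g) = 30.42 + 21.81 + 0.087 = 52.32 m.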